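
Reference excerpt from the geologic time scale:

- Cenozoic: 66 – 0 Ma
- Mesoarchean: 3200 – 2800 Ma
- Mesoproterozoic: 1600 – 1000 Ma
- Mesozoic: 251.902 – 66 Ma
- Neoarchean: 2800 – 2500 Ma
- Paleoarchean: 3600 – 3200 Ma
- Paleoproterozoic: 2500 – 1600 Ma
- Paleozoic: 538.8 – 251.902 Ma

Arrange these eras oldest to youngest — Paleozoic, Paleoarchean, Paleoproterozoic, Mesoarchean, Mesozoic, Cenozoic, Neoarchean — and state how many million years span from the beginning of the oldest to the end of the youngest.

Start ages (Ma): Paleoarchean 3600, Mesoarchean 3200, Neoarchean 2800, Paleoproterozoic 2500, Paleozoic 538.8, Mesozoic 251.902, Cenozoic 66.
Ordered oldest to youngest: Paleoarchean, Mesoarchean, Neoarchean, Paleoproterozoic, Paleozoic, Mesozoic, Cenozoic.
Span = 3600 − 0 = 3600 Myr.

Paleoarchean → Mesoarchean → Neoarchean → Paleoproterozoic → Paleozoic → Mesozoic → Cenozoic; total span 3600 Myr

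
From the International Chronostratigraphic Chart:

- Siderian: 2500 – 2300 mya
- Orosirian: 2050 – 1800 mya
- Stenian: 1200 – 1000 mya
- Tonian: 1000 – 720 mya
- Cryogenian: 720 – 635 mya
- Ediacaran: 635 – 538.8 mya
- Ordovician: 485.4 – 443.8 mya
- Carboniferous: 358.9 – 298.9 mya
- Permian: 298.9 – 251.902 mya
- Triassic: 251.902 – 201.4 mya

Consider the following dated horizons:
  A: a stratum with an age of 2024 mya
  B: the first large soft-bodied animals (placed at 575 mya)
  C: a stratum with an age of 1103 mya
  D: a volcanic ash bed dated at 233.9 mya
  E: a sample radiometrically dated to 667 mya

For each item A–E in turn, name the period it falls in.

A — Orosirian; B — Ediacaran; C — Stenian; D — Triassic; E — Cryogenian

A: 2024 Ma lies in 2050–1800 Ma, so Orosirian.
B: 575 Ma lies in 635–538.8 Ma, so Ediacaran.
C: 1103 Ma lies in 1200–1000 Ma, so Stenian.
D: 233.9 Ma lies in 251.902–201.4 Ma, so Triassic.
E: 667 Ma lies in 720–635 Ma, so Cryogenian.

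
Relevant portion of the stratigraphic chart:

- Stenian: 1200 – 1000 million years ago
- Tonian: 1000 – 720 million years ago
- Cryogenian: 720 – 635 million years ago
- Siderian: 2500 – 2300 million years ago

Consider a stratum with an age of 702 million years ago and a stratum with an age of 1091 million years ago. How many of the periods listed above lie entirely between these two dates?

1091 Ma sits inside the Stenian (1200–1000) and 702 Ma inside the Cryogenian (720–635); neither of those is wholly between the two dates.
The listed periods lying completely between them are Tonian — 1 in all.

1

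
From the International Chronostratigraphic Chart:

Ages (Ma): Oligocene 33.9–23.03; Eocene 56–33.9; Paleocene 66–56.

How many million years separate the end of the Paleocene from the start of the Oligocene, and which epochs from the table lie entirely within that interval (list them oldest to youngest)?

The Paleocene closes at 56 Ma and the Oligocene opens at 33.9 Ma, so the interval is 56 − 33.9 = 22.1 Myr.
An epoch fits inside if it starts at or after 56 Ma and ends at or before 33.9 Ma; oldest first that gives Eocene.

22.1 million years; Eocene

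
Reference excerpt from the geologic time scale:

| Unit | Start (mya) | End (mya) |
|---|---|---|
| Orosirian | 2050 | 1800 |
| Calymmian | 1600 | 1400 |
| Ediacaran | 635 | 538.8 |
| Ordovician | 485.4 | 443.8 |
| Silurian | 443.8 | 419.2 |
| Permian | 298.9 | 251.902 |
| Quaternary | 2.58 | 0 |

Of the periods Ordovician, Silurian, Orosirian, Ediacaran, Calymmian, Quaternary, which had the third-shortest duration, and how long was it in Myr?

Ordovician, 41.6 million years

Durations: Ordovician 41.6; Silurian 24.6; Orosirian 250; Ediacaran 96.2; Calymmian 200; Quaternary 2.58 Myr.
Sorted shortest-first: Quaternary (2.58), Silurian (24.6), Ordovician (41.6), Ediacaran (96.2), Calymmian (200), Orosirian (250).
The third shortest is Ordovician at 41.6 Myr.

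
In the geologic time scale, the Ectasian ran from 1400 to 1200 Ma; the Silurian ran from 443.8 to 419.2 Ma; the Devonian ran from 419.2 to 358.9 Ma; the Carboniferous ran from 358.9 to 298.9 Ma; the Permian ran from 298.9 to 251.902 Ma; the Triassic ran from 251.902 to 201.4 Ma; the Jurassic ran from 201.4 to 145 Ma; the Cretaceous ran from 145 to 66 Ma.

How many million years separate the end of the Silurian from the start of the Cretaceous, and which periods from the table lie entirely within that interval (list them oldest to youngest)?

End of Silurian = 419.2 Ma; start of Cretaceous = 145 Ma.
Gap = 419.2 − 145 = 274.2 Myr.
Periods wholly inside 419.2–145 Ma: Devonian (419.2–358.9), Carboniferous (358.9–298.9), Permian (298.9–251.902), Triassic (251.902–201.4), Jurassic (201.4–145).

274.2 million years; Devonian, Carboniferous, Permian, Triassic, Jurassic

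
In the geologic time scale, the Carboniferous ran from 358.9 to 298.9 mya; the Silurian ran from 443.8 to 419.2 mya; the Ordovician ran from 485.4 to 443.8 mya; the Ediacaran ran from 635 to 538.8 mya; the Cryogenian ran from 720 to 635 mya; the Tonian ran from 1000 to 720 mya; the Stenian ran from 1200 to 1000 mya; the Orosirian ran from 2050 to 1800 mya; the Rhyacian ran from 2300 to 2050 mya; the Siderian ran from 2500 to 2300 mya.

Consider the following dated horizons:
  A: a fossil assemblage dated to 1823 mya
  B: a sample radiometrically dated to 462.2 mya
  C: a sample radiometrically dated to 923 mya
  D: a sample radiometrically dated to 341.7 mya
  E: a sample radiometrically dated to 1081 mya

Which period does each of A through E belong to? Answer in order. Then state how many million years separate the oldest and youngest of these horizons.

A — Orosirian; B — Ordovician; C — Tonian; D — Carboniferous; E — Stenian; span 1481.3 million years

Match each age against the start–end ranges in the excerpt: A = 1823 Ma → Orosirian (2050–1800); B = 462.2 Ma → Ordovician (485.4–443.8); C = 923 Ma → Tonian (1000–720); D = 341.7 Ma → Carboniferous (358.9–298.9); E = 1081 Ma → Stenian (1200–1000).
The largest age is 1823 Ma and the smallest is 341.7 Ma; their difference is 1481.3 Myr.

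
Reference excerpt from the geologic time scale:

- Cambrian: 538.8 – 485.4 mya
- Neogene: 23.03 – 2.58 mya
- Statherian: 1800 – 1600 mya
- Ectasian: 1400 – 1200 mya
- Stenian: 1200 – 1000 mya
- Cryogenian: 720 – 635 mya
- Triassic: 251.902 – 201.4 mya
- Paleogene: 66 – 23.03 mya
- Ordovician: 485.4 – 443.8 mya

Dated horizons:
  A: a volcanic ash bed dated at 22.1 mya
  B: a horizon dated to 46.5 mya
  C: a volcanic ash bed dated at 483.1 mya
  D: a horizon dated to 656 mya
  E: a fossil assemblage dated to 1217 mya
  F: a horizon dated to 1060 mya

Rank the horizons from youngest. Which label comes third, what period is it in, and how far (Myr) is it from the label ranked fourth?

Smaller Ma means younger, so youngest first: A 22.1 < B 46.5 < C 483.1 < D 656 < F 1060 < E 1217.
Counting 3 along gives C (483.1 Ma); the excerpt puts that inside the Ordovician, 485.4–443.8 Ma.
Next in line is D (656 Ma), and 656 − 483.1 = 172.9 Myr.

C, in the Ordovician; 172.9 million years to D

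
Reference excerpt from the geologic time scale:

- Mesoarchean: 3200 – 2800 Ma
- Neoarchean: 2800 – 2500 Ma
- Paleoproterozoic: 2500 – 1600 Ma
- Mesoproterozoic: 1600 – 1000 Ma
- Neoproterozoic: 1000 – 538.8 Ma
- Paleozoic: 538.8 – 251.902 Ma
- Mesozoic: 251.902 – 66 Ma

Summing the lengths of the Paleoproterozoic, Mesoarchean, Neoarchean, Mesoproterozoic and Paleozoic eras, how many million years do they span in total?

Each duration: Paleoproterozoic = 900; Mesoarchean = 400; Neoarchean = 300; Mesoproterozoic = 600; Paleozoic = 286.898.
Sum: 900 + 400 + 300 + 600 + 286.898 = 2486.898 Myr.

2486.898 million years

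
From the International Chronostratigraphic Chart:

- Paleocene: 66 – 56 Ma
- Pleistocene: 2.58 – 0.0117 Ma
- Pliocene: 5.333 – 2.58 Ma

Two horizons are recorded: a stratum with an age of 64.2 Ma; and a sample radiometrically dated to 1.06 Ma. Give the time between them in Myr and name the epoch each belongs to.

63.14 million years apart; the first in the Paleocene, the second in the Pleistocene

Elapsed time: 64.2 − 1.06 = 63.14 Myr.
64.2 Ma lies within 66–56 Ma: Paleocene.
1.06 Ma lies within 2.58–0.0117 Ma: Pleistocene.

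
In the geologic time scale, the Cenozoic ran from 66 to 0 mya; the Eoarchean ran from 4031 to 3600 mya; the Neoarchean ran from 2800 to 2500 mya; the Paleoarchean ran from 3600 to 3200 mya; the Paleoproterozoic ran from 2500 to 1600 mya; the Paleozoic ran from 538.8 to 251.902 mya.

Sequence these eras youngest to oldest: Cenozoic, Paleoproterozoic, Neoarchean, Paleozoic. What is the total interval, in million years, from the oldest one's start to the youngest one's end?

Cenozoic, Paleozoic, Paleoproterozoic, Neoarchean; total span 2800 Myr

Start ages (Ma): Neoarchean 2800, Paleoproterozoic 2500, Paleozoic 538.8, Cenozoic 66.
Ordered youngest to oldest: Cenozoic, Paleozoic, Paleoproterozoic, Neoarchean.
Span = 2800 − 0 = 2800 Myr.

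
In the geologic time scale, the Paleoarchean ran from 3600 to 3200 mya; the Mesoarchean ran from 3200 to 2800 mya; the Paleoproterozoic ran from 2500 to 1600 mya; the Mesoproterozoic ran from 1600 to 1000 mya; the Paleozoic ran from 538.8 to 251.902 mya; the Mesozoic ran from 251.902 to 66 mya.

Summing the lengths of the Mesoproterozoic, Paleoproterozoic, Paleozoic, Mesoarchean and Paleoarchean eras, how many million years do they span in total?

Duration is start − end for each: (1600 − 1000) + (2500 − 1600) + (538.8 − 251.902) + (3200 − 2800) + (3600 − 3200).
That is 600 + 900 + 286.898 + 400 + 400, which totals 2586.898 million years.

2586.898 million years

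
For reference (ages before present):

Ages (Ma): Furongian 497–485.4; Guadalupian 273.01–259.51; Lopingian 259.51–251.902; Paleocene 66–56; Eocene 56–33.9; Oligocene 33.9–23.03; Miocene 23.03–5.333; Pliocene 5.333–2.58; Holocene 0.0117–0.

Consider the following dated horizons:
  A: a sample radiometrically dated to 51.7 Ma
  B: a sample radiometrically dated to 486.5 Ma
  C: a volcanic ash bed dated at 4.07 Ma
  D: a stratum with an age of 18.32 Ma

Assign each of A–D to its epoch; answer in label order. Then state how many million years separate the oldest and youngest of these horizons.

A — Eocene; B — Furongian; C — Pliocene; D — Miocene; span 482.43 million years

A: 51.7 Ma lies in 56–33.9 Ma, so Eocene.
B: 486.5 Ma lies in 497–485.4 Ma, so Furongian.
C: 4.07 Ma lies in 5.333–2.58 Ma, so Pliocene.
D: 18.32 Ma lies in 23.03–5.333 Ma, so Miocene.
Oldest = 486.5 Ma, youngest = 4.07 Ma → span 482.43 Myr.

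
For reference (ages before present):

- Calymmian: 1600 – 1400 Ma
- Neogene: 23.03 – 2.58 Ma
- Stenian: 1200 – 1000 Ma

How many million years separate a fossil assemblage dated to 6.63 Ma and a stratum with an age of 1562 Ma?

1555.37 million years

1562 − 6.63 = 1555.37 million years.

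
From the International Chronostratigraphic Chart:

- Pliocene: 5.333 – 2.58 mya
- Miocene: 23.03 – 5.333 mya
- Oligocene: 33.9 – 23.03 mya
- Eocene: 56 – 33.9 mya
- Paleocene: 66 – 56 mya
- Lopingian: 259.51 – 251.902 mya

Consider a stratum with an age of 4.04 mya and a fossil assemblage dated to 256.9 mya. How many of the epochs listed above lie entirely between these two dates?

The older date is 256.9 Ma and the younger is 4.04 Ma.
Epochs with start < 256.9 and end > 4.04 Ma: Paleocene (66–56), Eocene (56–33.9), Oligocene (33.9–23.03), Miocene (23.03–5.333).
That is 4 complete epochs.

4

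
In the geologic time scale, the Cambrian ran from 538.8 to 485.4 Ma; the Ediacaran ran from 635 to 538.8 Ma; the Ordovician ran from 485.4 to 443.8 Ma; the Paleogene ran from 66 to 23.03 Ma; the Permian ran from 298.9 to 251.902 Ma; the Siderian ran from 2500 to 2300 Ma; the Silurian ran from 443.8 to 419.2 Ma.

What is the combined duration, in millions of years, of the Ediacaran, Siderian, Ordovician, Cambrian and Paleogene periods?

Duration is start − end for each: (635 − 538.8) + (2500 − 2300) + (485.4 − 443.8) + (538.8 − 485.4) + (66 − 23.03).
That is 96.2 + 200 + 41.6 + 53.4 + 42.97, which totals 434.17 million years.

434.17 million years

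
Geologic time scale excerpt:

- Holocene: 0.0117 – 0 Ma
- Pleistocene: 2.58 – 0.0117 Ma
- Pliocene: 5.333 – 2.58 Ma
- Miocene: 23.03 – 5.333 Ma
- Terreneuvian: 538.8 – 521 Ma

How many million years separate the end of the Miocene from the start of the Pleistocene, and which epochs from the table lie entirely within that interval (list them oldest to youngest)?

2.753 million years; Pliocene

End of Miocene = 5.333 Ma; start of Pleistocene = 2.58 Ma.
Gap = 5.333 − 2.58 = 2.753 Myr.
Epochs wholly inside 5.333–2.58 Ma: Pliocene (5.333–2.58).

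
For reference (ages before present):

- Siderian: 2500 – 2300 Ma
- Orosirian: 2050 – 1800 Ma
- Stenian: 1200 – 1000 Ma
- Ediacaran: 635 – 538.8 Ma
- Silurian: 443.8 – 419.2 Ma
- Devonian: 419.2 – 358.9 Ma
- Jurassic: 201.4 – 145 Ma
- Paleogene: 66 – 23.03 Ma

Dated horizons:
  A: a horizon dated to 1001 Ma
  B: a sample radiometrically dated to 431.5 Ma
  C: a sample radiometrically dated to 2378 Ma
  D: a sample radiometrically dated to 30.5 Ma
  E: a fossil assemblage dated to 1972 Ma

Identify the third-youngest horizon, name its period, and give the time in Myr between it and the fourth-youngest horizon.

A, in the Stenian; 971 million years to E

Smaller Ma means younger, so youngest first: D 30.5 < B 431.5 < A 1001 < E 1972 < C 2378.
Counting 3 along gives A (1001 Ma); the excerpt puts that inside the Stenian, 1200–1000 Ma.
Next in line is E (1972 Ma), and 1972 − 1001 = 971 Myr.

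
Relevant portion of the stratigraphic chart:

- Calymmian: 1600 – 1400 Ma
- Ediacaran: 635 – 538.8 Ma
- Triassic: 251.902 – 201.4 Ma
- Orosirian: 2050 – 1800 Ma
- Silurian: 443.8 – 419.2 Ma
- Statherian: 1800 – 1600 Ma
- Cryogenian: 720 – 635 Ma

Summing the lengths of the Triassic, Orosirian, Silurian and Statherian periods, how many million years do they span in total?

525.102 million years

Each duration: Triassic = 50.502; Orosirian = 250; Silurian = 24.6; Statherian = 200.
Sum: 50.502 + 250 + 24.6 + 200 = 525.102 Myr.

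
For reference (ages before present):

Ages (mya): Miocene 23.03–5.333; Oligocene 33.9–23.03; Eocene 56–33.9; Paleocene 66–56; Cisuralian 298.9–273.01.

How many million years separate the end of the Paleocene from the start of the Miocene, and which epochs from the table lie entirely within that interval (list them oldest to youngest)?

32.97 million years; Eocene, Oligocene

The Paleocene closes at 56 Ma and the Miocene opens at 23.03 Ma, so the interval is 56 − 23.03 = 32.97 Myr.
An epoch fits inside if it starts at or after 56 Ma and ends at or before 23.03 Ma; oldest first that gives Eocene, Oligocene.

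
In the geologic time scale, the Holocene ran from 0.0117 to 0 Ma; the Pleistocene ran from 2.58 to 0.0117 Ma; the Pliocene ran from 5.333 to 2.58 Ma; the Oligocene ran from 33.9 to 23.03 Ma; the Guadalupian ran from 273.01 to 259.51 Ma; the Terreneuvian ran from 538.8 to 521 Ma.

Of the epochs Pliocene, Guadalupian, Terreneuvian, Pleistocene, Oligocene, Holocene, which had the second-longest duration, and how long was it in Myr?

Start − end for each: Pliocene 5.333 − 2.58 = 2.753; Guadalupian 273.01 − 259.51 = 13.5; Terreneuvian 538.8 − 521 = 17.8; Pleistocene 2.58 − 0.0117 = 2.5683; Oligocene 33.9 − 23.03 = 10.87; Holocene 0.0117 − 0 = 0.0117.
Ranking these from longest: Terreneuvian > Guadalupian > Oligocene > Pliocene > Pleistocene > Holocene.
Position 2 in that ranking is Guadalupian, which lasted 13.5 Myr.

Guadalupian, 13.5 million years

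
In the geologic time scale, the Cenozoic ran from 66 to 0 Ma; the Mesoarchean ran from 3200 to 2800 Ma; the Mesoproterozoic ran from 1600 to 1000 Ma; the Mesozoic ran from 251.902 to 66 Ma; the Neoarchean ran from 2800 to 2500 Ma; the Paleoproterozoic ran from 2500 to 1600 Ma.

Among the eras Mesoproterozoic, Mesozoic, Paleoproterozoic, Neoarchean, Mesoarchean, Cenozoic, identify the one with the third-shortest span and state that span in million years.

Neoarchean, 300 million years

Durations: Mesoproterozoic 600; Mesozoic 185.902; Paleoproterozoic 900; Neoarchean 300; Mesoarchean 400; Cenozoic 66 Myr.
Sorted shortest-first: Cenozoic (66), Mesozoic (185.902), Neoarchean (300), Mesoarchean (400), Mesoproterozoic (600), Paleoproterozoic (900).
The third shortest is Neoarchean at 300 Myr.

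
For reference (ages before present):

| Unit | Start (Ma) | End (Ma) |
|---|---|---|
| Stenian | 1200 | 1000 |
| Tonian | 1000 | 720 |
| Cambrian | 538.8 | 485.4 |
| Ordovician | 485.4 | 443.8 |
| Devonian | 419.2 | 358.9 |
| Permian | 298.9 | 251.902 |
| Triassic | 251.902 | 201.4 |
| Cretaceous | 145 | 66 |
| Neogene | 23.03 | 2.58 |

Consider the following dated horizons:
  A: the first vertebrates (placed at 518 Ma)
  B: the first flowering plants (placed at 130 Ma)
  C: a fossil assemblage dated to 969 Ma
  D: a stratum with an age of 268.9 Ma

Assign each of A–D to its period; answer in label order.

A — Cambrian; B — Cretaceous; C — Tonian; D — Permian

A: 518 Ma lies in 538.8–485.4 Ma, so Cambrian.
B: 130 Ma lies in 145–66 Ma, so Cretaceous.
C: 969 Ma lies in 1000–720 Ma, so Tonian.
D: 268.9 Ma lies in 298.9–251.902 Ma, so Permian.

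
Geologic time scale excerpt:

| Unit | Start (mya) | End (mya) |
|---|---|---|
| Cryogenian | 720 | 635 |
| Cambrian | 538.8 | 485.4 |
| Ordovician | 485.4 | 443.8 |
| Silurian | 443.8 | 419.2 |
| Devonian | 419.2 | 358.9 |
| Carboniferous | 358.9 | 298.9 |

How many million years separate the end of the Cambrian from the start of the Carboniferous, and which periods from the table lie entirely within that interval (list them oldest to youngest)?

126.5 million years; Ordovician, Silurian, Devonian

The Cambrian closes at 485.4 Ma and the Carboniferous opens at 358.9 Ma, so the interval is 485.4 − 358.9 = 126.5 Myr.
A period fits inside if it starts at or after 485.4 Ma and ends at or before 358.9 Ma; oldest first that gives Ordovician, Silurian, Devonian.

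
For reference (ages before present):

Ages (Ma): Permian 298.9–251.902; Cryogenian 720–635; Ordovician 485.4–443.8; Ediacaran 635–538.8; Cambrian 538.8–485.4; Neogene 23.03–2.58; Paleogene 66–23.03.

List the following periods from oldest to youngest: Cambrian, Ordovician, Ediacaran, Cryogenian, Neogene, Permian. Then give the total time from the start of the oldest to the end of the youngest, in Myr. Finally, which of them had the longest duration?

Start ages (Ma): Cryogenian 720, Ediacaran 635, Cambrian 538.8, Ordovician 485.4, Permian 298.9, Neogene 23.03.
Ordered oldest to youngest: Cryogenian, Ediacaran, Cambrian, Ordovician, Permian, Neogene.
Span = 720 − 2.58 = 717.42 Myr.
Durations: Ordovician 41.6, Permian 46.998, Cryogenian 85, Ediacaran 96.2, Neogene 20.45, Cambrian 53.4 → longest is Ediacaran (96.2 Myr).

Cryogenian, Ediacaran, Cambrian, Ordovician, Permian, Neogene; total span 717.42 Myr; longest is Ediacaran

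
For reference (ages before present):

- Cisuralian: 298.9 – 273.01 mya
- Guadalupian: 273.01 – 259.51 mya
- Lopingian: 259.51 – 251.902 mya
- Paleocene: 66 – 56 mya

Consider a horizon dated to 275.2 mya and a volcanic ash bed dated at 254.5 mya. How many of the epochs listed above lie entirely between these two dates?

1

275.2 Ma sits inside the Cisuralian (298.9–273.01) and 254.5 Ma inside the Lopingian (259.51–251.902); neither of those is wholly between the two dates.
The listed epochs lying completely between them are Guadalupian — 1 in all.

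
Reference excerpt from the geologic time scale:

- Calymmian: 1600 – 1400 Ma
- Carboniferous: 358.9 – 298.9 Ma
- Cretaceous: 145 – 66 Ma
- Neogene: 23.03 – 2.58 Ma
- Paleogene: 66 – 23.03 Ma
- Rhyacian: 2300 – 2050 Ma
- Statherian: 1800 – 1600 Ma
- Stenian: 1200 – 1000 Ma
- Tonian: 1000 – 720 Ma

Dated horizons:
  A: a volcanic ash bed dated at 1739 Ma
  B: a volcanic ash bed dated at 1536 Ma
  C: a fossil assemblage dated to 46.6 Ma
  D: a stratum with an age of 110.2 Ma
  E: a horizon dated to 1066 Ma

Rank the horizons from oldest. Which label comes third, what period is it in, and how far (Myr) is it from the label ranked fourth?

E, in the Stenian; 955.8 million years to D

Larger Ma means older, so oldest first: A 1739 > B 1536 > E 1066 > D 110.2 > C 46.6.
Counting 3 along gives E (1066 Ma); the excerpt puts that inside the Stenian, 1200–1000 Ma.
Next in line is D (110.2 Ma), and 1066 − 110.2 = 955.8 Myr.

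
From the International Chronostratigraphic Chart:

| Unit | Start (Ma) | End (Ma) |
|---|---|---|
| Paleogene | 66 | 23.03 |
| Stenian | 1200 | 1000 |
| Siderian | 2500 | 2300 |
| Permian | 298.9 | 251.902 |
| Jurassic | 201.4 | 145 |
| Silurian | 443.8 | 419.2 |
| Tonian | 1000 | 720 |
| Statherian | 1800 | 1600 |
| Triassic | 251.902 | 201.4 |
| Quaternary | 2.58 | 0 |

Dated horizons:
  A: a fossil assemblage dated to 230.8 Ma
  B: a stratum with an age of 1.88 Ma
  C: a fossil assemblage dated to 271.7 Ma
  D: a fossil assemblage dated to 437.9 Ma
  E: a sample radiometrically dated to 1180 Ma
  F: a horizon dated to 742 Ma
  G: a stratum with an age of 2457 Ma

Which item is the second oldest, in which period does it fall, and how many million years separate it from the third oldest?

Larger Ma means older, so oldest first: G 2457 > E 1180 > F 742 > D 437.9 > C 271.7 > A 230.8 > B 1.88.
Counting 2 along gives E (1180 Ma); the excerpt puts that inside the Stenian, 1200–1000 Ma.
Next in line is F (742 Ma), and 1180 − 742 = 438 Myr.

E, in the Stenian; 438 million years to F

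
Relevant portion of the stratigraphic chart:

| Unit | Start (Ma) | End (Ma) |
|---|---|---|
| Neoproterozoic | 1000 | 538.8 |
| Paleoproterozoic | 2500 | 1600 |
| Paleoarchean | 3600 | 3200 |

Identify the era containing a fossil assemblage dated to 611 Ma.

Neoproterozoic

611 Ma lies between 1000 and 538.8 Ma, so it falls in the Neoproterozoic.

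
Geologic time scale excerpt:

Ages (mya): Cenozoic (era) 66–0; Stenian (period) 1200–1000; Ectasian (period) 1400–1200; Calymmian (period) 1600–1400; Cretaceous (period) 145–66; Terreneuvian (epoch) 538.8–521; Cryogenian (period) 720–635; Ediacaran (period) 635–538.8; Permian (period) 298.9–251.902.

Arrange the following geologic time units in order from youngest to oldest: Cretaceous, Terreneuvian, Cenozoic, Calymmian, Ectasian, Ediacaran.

Cenozoic, then Cretaceous, then Terreneuvian, then Ediacaran, then Ectasian, then Calymmian

Read off each span (Ma): Cretaceous 145–66; Terreneuvian 538.8–521; Cenozoic 66–0; Calymmian 1600–1400; Ectasian 1400–1200; Ediacaran 635–538.8.
Larger Ma is older, so oldest→youngest is Calymmian, Ectasian, Ediacaran, Terreneuvian, Cretaceous, Cenozoic; reverse it for youngest→oldest.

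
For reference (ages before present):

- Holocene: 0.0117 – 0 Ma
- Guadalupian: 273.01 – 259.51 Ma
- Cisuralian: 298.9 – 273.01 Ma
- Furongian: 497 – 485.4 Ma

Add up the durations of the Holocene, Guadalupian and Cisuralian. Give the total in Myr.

Duration is start − end for each: (0.0117 − 0) + (273.01 − 259.51) + (298.9 − 273.01).
That is 0.0117 + 13.5 + 25.89, which totals 39.4017 million years.

39.4017 million years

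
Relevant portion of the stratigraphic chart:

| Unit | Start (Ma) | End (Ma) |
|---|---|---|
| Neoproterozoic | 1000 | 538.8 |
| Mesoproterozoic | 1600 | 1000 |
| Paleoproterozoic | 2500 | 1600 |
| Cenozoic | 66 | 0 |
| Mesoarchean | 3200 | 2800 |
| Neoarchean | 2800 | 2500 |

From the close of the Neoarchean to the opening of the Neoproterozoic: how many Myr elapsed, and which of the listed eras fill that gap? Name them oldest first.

The Neoarchean closes at 2500 Ma and the Neoproterozoic opens at 1000 Ma, so the interval is 2500 − 1000 = 1500 Myr.
An era fits inside if it starts at or after 2500 Ma and ends at or before 1000 Ma; oldest first that gives Paleoproterozoic, Mesoproterozoic.

1500 million years; Paleoproterozoic, Mesoproterozoic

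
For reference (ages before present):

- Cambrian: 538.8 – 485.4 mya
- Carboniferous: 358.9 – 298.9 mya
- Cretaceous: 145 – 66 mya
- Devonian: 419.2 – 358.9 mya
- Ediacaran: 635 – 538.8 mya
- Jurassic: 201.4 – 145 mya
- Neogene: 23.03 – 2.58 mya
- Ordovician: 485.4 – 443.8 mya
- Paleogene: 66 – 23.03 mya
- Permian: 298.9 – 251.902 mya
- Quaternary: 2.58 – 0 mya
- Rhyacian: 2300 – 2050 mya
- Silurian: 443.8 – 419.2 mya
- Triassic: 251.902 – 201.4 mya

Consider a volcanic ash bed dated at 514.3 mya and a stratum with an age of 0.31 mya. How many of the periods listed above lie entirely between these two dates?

10

The older date is 514.3 Ma and the younger is 0.31 Ma.
Periods with start < 514.3 and end > 0.31 Ma: Ordovician (485.4–443.8), Silurian (443.8–419.2), Devonian (419.2–358.9), Carboniferous (358.9–298.9), Permian (298.9–251.902), Triassic (251.902–201.4), Jurassic (201.4–145), Cretaceous (145–66), Paleogene (66–23.03), Neogene (23.03–2.58).
That is 10 complete periods.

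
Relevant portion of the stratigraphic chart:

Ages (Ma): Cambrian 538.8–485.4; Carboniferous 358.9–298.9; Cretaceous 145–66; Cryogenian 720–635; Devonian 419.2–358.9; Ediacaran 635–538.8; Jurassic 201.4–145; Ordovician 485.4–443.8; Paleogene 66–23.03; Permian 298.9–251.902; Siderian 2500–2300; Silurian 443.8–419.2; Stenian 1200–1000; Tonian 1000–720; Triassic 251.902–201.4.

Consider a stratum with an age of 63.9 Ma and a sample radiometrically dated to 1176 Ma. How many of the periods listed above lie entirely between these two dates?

1176 Ma sits inside the Stenian (1200–1000) and 63.9 Ma inside the Paleogene (66–23.03); neither of those is wholly between the two dates.
The listed periods lying completely between them are Tonian, Cryogenian, Ediacaran, Cambrian, Ordovician, Silurian, Devonian, Carboniferous, Permian, Triassic, Jurassic, Cretaceous — 12 in all.

12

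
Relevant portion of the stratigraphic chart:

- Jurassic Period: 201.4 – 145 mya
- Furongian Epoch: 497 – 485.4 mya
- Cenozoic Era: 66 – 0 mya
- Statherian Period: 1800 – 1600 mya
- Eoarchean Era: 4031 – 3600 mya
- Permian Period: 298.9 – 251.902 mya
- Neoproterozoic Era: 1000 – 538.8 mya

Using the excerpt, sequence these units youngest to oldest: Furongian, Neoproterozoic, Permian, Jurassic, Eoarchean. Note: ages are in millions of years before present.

The oldest of these is Eoarchean (starts 4031 Ma) and the youngest is Jurassic (ends 145 Ma).
In between, by decreasing start age: Neoproterozoic (1000), Furongian (497), Permian (298.9).
Listing youngest first means reversing that sequence.

Jurassic → Permian → Furongian → Neoproterozoic → Eoarchean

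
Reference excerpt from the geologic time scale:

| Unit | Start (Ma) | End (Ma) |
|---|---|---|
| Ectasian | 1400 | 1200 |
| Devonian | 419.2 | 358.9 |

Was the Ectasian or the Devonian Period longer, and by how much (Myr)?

Ectasian: 1400 − 1200 = 200 Myr.
Devonian: 419.2 − 358.9 = 60.3 Myr.
Difference: 200 − 60.3 = 139.7 Myr, so the Ectasian was longer.

Ectasian, by 139.7 million years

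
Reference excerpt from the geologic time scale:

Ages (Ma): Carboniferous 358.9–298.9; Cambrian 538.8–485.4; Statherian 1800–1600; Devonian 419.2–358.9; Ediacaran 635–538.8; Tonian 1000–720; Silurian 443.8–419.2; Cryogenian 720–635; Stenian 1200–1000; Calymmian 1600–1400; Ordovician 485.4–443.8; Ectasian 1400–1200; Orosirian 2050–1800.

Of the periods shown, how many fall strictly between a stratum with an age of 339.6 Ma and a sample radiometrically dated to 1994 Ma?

The older date is 1994 Ma and the younger is 339.6 Ma.
Periods with start < 1994 and end > 339.6 Ma: Statherian (1800–1600), Calymmian (1600–1400), Ectasian (1400–1200), Stenian (1200–1000), Tonian (1000–720), Cryogenian (720–635), Ediacaran (635–538.8), Cambrian (538.8–485.4), Ordovician (485.4–443.8), Silurian (443.8–419.2), Devonian (419.2–358.9).
That is 11 complete periods.

11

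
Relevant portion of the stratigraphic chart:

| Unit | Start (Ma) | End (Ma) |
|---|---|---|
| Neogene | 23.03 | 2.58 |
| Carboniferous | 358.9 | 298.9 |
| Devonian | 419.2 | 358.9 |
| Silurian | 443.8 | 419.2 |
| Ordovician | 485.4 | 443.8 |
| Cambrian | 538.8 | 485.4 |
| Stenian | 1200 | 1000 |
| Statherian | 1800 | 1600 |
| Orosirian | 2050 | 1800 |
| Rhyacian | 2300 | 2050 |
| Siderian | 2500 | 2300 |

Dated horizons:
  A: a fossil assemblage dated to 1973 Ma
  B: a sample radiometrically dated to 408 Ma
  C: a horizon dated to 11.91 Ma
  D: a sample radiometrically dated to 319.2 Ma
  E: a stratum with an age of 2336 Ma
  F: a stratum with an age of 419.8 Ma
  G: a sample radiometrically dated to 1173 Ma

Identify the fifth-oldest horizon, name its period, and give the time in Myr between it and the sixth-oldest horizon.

Sorted oldest-first by Ma: E (2336), A (1973), G (1173), F (419.8), B (408), D (319.2), C (11.91).
The fifth oldest is B at 408 Ma, which lies in 419.2–358.9 Ma: the Devonian.
The sixth oldest is D at 319.2 Ma; separation = |408 − 319.2| = 88.8 Myr.

B, in the Devonian; 88.8 million years to D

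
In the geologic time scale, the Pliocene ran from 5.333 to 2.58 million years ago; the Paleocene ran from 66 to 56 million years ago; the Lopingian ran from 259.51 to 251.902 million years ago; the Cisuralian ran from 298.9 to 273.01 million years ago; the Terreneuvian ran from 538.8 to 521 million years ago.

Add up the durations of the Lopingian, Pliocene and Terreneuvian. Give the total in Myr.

28.161 million years

Each duration: Lopingian = 7.608; Pliocene = 2.753; Terreneuvian = 17.8.
Sum: 7.608 + 2.753 + 17.8 = 28.161 Myr.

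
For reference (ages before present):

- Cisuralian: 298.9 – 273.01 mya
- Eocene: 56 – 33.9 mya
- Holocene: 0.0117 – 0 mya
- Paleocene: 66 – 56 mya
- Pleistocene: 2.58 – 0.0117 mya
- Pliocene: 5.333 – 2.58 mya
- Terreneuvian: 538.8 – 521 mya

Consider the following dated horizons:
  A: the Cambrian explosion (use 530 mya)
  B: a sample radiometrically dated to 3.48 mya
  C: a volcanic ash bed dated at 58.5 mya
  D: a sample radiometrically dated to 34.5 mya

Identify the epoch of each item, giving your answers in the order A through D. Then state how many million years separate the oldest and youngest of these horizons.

A — Terreneuvian; B — Pliocene; C — Paleocene; D — Eocene; span 526.52 million years

A: 530 Ma lies in 538.8–521 Ma, so Terreneuvian.
B: 3.48 Ma lies in 5.333–2.58 Ma, so Pliocene.
C: 58.5 Ma lies in 66–56 Ma, so Paleocene.
D: 34.5 Ma lies in 56–33.9 Ma, so Eocene.
Oldest = 530 Ma, youngest = 3.48 Ma → span 526.52 Myr.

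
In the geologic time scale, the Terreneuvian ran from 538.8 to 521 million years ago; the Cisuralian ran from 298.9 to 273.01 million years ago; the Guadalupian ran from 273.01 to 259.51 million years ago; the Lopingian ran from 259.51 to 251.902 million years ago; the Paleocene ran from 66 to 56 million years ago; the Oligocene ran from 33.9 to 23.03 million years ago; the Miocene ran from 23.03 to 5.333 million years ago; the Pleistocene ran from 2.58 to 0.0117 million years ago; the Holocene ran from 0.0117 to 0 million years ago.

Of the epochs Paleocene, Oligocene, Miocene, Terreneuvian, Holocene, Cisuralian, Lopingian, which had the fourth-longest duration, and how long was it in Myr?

Start − end for each: Paleocene 66 − 56 = 10; Oligocene 33.9 − 23.03 = 10.87; Miocene 23.03 − 5.333 = 17.697; Terreneuvian 538.8 − 521 = 17.8; Holocene 0.0117 − 0 = 0.0117; Cisuralian 298.9 − 273.01 = 25.89; Lopingian 259.51 − 251.902 = 7.608.
Ranking these from longest: Cisuralian > Terreneuvian > Miocene > Oligocene > Paleocene > Lopingian > Holocene.
Position 4 in that ranking is Oligocene, which lasted 10.87 Myr.

Oligocene, 10.87 million years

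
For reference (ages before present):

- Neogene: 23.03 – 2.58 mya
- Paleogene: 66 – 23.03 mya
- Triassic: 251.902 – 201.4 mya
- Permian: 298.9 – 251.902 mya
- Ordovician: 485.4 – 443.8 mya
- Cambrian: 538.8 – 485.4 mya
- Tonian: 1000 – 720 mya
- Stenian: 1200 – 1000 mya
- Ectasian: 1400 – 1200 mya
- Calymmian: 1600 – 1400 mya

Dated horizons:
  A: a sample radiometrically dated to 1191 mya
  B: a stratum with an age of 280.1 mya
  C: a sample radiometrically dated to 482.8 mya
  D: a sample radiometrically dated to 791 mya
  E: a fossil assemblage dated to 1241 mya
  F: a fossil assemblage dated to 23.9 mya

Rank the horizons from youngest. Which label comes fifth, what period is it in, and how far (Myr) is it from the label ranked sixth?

A, in the Stenian; 50 million years to E

Smaller Ma means younger, so youngest first: F 23.9 < B 280.1 < C 482.8 < D 791 < A 1191 < E 1241.
Counting 5 along gives A (1191 Ma); the excerpt puts that inside the Stenian, 1200–1000 Ma.
Next in line is E (1241 Ma), and 1241 − 1191 = 50 Myr.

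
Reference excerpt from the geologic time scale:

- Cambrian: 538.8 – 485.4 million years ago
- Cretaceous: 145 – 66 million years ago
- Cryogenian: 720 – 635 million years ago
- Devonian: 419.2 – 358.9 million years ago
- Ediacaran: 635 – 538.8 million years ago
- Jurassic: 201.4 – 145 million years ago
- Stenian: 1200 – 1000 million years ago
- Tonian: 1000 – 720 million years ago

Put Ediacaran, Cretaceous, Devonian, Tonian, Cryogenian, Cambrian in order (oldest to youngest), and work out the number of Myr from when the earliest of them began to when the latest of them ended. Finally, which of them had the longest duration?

Start ages (Ma): Tonian 1000, Cryogenian 720, Ediacaran 635, Cambrian 538.8, Devonian 419.2, Cretaceous 145.
Ordered oldest to youngest: Tonian, Cryogenian, Ediacaran, Cambrian, Devonian, Cretaceous.
Span = 1000 − 66 = 934 Myr.
Durations: Cambrian 53.4, Cretaceous 79, Devonian 60.3, Cryogenian 85, Ediacaran 96.2, Tonian 280 → longest is Tonian (280 Myr).

Tonian, Cryogenian, Ediacaran, Cambrian, Devonian, Cretaceous; total span 934 Myr; longest is Tonian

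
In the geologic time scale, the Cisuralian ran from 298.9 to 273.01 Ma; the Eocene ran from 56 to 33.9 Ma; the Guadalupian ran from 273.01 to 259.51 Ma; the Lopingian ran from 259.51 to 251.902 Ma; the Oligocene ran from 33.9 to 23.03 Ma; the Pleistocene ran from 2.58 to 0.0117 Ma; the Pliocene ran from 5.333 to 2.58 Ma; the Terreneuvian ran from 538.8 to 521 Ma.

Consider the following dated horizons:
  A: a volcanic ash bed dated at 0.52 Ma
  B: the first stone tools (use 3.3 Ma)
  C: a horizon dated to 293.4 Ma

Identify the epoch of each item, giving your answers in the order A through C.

Match each age against the start–end ranges in the excerpt: A = 0.52 Ma → Pleistocene (2.58–0.0117); B = 3.3 Ma → Pliocene (5.333–2.58); C = 293.4 Ma → Cisuralian (298.9–273.01).

A — Pleistocene; B — Pliocene; C — Cisuralian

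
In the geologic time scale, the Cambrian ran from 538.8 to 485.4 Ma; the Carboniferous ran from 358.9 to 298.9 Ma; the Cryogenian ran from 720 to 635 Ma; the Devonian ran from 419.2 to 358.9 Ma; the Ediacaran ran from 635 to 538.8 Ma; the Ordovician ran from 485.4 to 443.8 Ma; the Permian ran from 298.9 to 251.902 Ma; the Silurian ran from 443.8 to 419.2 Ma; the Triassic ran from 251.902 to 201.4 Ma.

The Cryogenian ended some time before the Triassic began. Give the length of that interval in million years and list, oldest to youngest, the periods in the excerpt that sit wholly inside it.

383.098 million years; Ediacaran, Cambrian, Ordovician, Silurian, Devonian, Carboniferous, Permian

The Cryogenian closes at 635 Ma and the Triassic opens at 251.902 Ma, so the interval is 635 − 251.902 = 383.098 Myr.
A period fits inside if it starts at or after 635 Ma and ends at or before 251.902 Ma; oldest first that gives Ediacaran, Cambrian, Ordovician, Silurian, Devonian, Carboniferous, Permian.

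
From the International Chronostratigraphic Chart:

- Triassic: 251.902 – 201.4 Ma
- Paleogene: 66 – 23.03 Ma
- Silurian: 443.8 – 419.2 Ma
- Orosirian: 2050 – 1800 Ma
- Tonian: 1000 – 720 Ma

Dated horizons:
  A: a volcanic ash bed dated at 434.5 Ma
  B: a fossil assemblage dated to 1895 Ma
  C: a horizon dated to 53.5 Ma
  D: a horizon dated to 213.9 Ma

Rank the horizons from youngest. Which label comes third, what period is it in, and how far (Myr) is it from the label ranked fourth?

A, in the Silurian; 1460.5 million years to B

Smaller Ma means younger, so youngest first: C 53.5 < D 213.9 < A 434.5 < B 1895.
Counting 3 along gives A (434.5 Ma); the excerpt puts that inside the Silurian, 443.8–419.2 Ma.
Next in line is B (1895 Ma), and 1895 − 434.5 = 1460.5 Myr.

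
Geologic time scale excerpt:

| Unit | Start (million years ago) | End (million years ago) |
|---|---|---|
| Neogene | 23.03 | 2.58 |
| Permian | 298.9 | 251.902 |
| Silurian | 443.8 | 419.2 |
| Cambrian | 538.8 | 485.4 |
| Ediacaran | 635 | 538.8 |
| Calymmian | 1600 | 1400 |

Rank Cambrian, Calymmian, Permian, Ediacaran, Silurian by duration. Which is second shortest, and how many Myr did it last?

Start − end for each: Cambrian 538.8 − 485.4 = 53.4; Calymmian 1600 − 1400 = 200; Permian 298.9 − 251.902 = 46.998; Ediacaran 635 − 538.8 = 96.2; Silurian 443.8 − 419.2 = 24.6.
Ranking these from shortest: Silurian < Permian < Cambrian < Ediacaran < Calymmian.
Position 2 in that ranking is Permian, which lasted 46.998 Myr.

Permian, 46.998 million years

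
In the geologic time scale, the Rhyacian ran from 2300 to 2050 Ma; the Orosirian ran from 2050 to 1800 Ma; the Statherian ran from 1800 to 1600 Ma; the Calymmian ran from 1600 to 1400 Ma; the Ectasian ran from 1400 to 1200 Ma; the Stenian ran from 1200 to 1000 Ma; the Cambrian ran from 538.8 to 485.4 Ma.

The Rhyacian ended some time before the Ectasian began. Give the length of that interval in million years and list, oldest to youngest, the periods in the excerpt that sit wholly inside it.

End of Rhyacian = 2050 Ma; start of Ectasian = 1400 Ma.
Gap = 2050 − 1400 = 650 Myr.
Periods wholly inside 2050–1400 Ma: Orosirian (2050–1800), Statherian (1800–1600), Calymmian (1600–1400).

650 million years; Orosirian, Statherian, Calymmian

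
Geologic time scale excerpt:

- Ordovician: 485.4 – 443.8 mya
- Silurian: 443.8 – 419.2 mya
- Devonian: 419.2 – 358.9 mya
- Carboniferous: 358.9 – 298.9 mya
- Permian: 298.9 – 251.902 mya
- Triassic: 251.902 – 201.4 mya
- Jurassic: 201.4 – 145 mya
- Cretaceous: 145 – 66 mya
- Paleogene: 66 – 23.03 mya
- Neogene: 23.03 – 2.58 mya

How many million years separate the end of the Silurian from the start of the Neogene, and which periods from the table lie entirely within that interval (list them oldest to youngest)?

End of Silurian = 419.2 Ma; start of Neogene = 23.03 Ma.
Gap = 419.2 − 23.03 = 396.17 Myr.
Periods wholly inside 419.2–23.03 Ma: Devonian (419.2–358.9), Carboniferous (358.9–298.9), Permian (298.9–251.902), Triassic (251.902–201.4), Jurassic (201.4–145), Cretaceous (145–66), Paleogene (66–23.03).

396.17 million years; Devonian, Carboniferous, Permian, Triassic, Jurassic, Cretaceous, Paleogene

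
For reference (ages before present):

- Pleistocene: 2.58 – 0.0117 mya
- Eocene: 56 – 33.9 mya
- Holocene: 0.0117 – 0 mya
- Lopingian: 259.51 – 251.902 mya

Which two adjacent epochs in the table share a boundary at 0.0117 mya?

The Pleistocene ends at 0.0117 mya and the Holocene begins at 0.0117 mya, so they share that boundary.

Pleistocene and Holocene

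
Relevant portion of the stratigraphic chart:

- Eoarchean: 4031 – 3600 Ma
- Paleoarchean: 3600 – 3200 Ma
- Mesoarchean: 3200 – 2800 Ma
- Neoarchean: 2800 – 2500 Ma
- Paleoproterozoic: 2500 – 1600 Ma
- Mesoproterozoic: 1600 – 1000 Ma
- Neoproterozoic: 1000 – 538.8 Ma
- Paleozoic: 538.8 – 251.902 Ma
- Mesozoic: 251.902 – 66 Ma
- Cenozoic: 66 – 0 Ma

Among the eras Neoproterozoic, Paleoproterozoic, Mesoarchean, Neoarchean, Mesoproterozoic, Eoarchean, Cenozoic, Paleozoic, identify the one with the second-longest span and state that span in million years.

Durations: Neoproterozoic 461.2; Paleoproterozoic 900; Mesoarchean 400; Neoarchean 300; Mesoproterozoic 600; Eoarchean 431; Cenozoic 66; Paleozoic 286.898 Myr.
Sorted longest-first: Paleoproterozoic (900), Mesoproterozoic (600), Neoproterozoic (461.2), Eoarchean (431), Mesoarchean (400), Neoarchean (300), Paleozoic (286.898), Cenozoic (66).
The second longest is Mesoproterozoic at 600 Myr.

Mesoproterozoic, 600 million years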